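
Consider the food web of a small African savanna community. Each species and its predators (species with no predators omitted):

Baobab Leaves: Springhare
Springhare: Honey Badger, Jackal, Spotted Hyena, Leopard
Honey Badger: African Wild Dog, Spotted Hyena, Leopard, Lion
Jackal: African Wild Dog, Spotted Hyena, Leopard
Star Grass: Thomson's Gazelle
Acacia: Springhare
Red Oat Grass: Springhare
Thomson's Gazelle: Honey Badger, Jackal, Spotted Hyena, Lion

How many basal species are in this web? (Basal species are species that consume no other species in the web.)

4

Basal species (no prey listed): Red Oat Grass, Baobab Leaves, Star Grass, Acacia.
Count: 4.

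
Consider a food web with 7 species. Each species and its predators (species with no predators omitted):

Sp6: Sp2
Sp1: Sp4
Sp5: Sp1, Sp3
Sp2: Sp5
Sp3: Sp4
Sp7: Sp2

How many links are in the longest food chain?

One longest chain: Sp7 → Sp2 → Sp5 → Sp1 → Sp4.
It has 5 species and 4 links.

4 links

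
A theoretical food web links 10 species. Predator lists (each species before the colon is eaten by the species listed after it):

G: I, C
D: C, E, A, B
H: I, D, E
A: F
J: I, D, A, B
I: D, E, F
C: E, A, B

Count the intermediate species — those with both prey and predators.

Intermediate species (has both prey and predators): I, D, C, A.
Count: 4.

4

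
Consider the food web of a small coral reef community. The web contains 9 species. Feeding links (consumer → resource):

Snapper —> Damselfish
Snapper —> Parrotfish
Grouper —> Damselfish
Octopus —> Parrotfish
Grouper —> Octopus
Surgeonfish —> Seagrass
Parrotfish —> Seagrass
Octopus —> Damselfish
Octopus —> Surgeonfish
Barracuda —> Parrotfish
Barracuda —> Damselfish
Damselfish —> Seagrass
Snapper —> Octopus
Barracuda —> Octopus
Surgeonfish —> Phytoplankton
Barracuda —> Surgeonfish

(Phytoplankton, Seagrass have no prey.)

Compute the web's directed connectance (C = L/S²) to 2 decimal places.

The web has S = 9 species and L = 16 feeding links.
C = L / S² = 16 / 81 = 0.1975 ≈ 0.20.

C = 0.20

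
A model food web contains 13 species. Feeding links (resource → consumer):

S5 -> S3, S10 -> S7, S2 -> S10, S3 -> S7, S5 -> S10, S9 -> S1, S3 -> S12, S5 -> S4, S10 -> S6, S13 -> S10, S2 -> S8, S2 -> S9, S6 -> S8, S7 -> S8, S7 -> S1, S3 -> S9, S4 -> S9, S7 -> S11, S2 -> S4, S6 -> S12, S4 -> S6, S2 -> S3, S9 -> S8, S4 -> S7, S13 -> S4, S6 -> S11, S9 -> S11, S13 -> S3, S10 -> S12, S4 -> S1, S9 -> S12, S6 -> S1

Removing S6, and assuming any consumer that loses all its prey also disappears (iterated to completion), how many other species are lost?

0

Remove S6.
Every predator of it retains at least one other prey: S11 still has S9, S7; S8 still has S2, S9, S7; S1 still has S4, S9, S7; S12 still has S3, S10, S9.
No consumer loses all prey, so no secondary extinctions occur.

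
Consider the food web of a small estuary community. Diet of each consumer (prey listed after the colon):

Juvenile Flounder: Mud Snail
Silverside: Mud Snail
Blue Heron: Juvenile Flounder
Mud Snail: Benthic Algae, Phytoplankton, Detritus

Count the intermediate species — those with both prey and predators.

2

Intermediate species (has both prey and predators): Mud Snail, Juvenile Flounder.
Count: 2.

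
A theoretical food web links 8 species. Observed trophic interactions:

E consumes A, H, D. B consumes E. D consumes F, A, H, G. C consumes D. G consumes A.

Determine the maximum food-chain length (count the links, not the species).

One longest chain: A → G → D → E → B.
It has 5 species and 4 links.

4 links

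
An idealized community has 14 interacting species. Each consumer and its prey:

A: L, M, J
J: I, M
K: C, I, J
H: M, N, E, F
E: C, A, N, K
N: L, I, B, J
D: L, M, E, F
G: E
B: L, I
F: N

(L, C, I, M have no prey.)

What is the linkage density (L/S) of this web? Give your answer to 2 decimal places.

L/S = 2.00

There are L = 28 links among S = 14 species.
L/S = 28/14 = 2.0000 ≈ 2.00.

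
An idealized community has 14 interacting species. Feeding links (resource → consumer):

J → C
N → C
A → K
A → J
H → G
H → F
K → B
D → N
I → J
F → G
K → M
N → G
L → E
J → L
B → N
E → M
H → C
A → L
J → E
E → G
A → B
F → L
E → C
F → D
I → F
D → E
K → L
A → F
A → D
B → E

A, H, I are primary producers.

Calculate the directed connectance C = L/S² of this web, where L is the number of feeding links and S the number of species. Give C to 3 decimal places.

The web has S = 14 species and L = 30 feeding links.
C = L / S² = 30 / 196 = 0.1531 ≈ 0.153.

C = 0.153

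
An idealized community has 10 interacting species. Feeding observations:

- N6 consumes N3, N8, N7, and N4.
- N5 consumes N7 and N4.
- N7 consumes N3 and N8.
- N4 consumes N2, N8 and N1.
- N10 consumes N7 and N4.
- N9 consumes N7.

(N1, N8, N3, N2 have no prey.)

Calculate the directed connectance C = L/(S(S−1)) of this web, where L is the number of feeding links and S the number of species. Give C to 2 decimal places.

C = 0.16

The web has S = 10 species and L = 14 feeding links.
C = L / (S(S−1)) = 14 / 90 = 0.1556 ≈ 0.16.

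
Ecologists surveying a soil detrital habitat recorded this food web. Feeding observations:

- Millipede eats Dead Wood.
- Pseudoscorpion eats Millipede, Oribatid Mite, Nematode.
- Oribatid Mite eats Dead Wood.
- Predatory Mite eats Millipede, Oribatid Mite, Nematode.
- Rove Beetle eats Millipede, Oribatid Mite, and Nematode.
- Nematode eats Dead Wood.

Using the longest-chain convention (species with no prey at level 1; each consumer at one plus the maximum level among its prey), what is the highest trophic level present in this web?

3

Basal resources (level 1): Dead Wood.
Dead Wood → Oribatid Mite → Pseudoscorpion gives Pseudoscorpion level 3.
No species has a prey at level 3, so no species reaches level 4.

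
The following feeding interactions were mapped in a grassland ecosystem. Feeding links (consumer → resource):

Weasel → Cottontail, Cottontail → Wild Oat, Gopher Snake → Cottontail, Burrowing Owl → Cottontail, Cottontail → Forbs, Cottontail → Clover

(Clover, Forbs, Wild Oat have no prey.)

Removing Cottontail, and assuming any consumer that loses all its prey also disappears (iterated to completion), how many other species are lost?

3

Remove Cottontail.
Round 1: Burrowing Owl (all prey gone), Weasel (all prey gone), Gopher Snake (all prey gone) → extinct.
No further losses. Total secondary extinctions: 3.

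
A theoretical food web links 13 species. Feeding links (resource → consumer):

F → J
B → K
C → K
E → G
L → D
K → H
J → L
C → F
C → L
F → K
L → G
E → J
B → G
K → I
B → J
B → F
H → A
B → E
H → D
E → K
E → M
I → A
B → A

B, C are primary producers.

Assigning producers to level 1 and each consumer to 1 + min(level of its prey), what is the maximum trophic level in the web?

3

Producers (level 1): B, C.
Following each consumer down to its lowest-level prey: C → L → D (levels 1 through 3).
All prey of D (L 2, H 3) are at level 2 or above, so D is at level 1 + 2 = 3.
Every consumer has at least one prey at level 2 or below, so none exceeds level 3.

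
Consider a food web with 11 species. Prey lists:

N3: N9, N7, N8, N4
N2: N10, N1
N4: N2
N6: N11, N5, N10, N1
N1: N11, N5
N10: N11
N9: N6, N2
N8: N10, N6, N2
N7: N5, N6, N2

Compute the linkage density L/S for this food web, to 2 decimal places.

There are L = 22 links among S = 11 species.
L/S = 22/11 = 2.0000 ≈ 2.00.

L/S = 2.00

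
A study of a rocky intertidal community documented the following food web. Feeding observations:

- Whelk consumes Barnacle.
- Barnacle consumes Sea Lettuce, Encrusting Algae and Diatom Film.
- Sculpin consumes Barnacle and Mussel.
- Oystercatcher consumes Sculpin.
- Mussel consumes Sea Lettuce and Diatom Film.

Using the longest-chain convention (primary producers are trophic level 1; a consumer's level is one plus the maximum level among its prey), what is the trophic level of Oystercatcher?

Trophic level 4

Encrusting Algae is a producer → level 1.
Barnacle eats Encrusting Algae (level 1); other prey at levels: Diatom Film 1, Sea Lettuce 1 → level 2.
Sculpin eats Barnacle (level 2); other prey at levels: Mussel 2 → level 3.
Oystercatcher eats Sculpin → level 4.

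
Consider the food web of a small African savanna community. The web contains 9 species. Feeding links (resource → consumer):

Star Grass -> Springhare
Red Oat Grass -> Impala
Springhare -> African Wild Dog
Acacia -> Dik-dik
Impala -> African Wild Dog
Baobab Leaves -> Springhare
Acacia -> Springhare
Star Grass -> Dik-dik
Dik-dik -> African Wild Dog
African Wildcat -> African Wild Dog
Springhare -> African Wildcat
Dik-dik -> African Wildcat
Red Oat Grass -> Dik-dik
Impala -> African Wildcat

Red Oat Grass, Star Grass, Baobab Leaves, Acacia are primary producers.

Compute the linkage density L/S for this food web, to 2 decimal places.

L/S = 1.56

There are L = 14 links among S = 9 species.
L/S = 14/9 = 1.5556 ≈ 1.56.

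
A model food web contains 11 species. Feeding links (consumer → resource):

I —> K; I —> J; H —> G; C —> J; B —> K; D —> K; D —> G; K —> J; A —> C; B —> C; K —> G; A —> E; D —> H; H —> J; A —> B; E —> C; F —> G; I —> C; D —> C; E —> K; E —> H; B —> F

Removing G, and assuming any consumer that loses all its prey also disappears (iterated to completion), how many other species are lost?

Remove G.
Round 1: F (all prey gone) → extinct.
No further losses. Total secondary extinctions: 1.

1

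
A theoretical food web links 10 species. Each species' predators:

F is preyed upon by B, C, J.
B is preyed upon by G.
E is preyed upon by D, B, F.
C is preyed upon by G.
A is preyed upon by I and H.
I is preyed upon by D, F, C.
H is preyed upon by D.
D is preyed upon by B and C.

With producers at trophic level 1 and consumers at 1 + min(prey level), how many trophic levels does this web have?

Producers (level 1): E, A.
Following each consumer down to its lowest-level prey: E → F → J (levels 1 through 3).
All prey of J (F 2) are at level 2 or above, so J is at level 1 + 2 = 3.
Every consumer has at least one prey at level 2 or below, so none exceeds level 3.

3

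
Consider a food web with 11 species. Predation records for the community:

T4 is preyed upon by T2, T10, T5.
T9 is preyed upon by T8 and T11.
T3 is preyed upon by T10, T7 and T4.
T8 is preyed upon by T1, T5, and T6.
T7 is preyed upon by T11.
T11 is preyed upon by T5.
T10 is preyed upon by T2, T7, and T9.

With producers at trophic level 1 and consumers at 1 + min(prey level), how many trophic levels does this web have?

5

Producers (level 1): T3.
Following each consumer down to its lowest-level prey: T3 → T10 → T9 → T8 → T1 (levels 1 through 5).
All prey of T1 (T8 4) are at level 4 or above, so T1 is at level 1 + 4 = 5.
Every consumer has at least one prey at level 4 or below, so none exceeds level 5.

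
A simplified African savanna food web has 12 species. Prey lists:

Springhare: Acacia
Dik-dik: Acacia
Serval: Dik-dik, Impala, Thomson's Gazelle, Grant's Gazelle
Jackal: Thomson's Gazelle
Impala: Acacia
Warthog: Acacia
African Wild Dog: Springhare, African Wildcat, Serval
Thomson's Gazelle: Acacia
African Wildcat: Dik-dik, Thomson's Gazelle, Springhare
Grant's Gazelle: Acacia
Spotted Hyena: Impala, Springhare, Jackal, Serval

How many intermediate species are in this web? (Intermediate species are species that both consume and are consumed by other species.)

Intermediate species (has both prey and predators): Dik-dik, Impala, Thomson's Gazelle, Grant's Gazelle, Springhare, Jackal, African Wildcat, Serval.
Count: 8.

8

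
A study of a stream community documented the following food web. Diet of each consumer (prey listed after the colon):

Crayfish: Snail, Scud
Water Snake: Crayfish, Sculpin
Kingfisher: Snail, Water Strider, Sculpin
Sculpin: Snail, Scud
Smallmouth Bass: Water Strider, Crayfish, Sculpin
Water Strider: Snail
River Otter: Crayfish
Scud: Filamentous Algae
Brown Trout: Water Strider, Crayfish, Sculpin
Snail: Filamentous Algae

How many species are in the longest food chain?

4 species

One longest chain: Filamentous Algae → Snail → Crayfish → Water Snake.
It has 4 species and 3 links.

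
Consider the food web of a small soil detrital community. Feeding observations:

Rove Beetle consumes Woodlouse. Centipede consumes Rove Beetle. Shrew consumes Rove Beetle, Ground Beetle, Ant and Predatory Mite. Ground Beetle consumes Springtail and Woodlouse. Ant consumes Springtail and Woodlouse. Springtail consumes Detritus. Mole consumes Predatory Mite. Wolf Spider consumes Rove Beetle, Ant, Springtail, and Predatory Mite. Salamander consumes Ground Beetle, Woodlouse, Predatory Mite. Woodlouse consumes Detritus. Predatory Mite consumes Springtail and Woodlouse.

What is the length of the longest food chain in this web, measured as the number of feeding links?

One longest chain: Detritus → Woodlouse → Predatory Mite → Wolf Spider.
It has 4 species and 3 links.

3 links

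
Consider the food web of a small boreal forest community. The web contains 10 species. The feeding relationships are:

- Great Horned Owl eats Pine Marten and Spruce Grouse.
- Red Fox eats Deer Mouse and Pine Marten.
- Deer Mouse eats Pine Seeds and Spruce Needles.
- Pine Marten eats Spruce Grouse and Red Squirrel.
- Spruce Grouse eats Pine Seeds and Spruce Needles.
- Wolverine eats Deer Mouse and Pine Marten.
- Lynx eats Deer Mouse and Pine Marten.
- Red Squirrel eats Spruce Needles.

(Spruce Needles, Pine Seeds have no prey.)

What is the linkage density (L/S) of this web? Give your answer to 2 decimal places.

There are L = 15 links among S = 10 species.
L/S = 15/10 = 1.5000 ≈ 1.50.

L/S = 1.50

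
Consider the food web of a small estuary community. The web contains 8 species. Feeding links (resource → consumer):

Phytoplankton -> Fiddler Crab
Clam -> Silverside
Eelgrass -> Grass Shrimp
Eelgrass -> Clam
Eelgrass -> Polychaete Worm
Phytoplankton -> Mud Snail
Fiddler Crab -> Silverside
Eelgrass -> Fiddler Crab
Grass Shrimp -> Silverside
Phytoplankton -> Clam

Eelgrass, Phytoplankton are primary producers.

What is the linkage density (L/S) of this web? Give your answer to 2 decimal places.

There are L = 10 links among S = 8 species.
L/S = 10/8 = 1.2500 ≈ 1.25.

L/S = 1.25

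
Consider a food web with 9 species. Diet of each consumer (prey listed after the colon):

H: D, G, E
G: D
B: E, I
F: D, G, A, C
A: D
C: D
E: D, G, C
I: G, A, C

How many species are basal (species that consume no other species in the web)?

Basal species (no prey listed): D.
Count: 1.

1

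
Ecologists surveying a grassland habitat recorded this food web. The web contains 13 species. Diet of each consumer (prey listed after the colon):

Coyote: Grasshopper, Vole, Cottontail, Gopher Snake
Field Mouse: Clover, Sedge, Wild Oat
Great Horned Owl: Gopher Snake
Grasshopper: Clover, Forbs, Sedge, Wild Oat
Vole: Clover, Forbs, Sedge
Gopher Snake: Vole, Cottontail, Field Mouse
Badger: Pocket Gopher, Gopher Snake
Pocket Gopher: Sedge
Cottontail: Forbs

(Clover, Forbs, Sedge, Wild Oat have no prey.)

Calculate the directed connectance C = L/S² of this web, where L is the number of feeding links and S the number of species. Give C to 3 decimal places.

C = 0.130

The web has S = 13 species and L = 22 feeding links.
C = L / S² = 22 / 169 = 0.1302 ≈ 0.130.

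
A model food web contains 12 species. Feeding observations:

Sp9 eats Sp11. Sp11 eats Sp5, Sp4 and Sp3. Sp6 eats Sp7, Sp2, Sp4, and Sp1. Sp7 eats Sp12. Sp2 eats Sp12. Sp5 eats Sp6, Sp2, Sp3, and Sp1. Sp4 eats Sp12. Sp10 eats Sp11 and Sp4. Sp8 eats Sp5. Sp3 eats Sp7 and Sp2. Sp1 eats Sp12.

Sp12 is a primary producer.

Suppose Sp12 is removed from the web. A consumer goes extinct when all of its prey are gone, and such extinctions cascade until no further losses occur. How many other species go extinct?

Remove Sp12.
Round 1: Sp7 (all prey gone), Sp1 (all prey gone), Sp2 (all prey gone), Sp4 (all prey gone) → extinct.
Round 2: Sp3 (all prey gone), Sp6 (all prey gone) → extinct.
Round 3: Sp5 (all prey gone) → extinct.
Round 4: Sp11 (all prey gone), Sp8 (all prey gone) → extinct.
Round 5: Sp10 (all prey gone), Sp9 (all prey gone) → extinct.
No further losses. Total secondary extinctions: 11.

11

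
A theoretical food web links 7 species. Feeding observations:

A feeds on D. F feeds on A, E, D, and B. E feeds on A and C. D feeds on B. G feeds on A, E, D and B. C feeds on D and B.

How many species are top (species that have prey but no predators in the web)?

2

Top species (has prey, but nothing eats it): F, G.
Count: 2.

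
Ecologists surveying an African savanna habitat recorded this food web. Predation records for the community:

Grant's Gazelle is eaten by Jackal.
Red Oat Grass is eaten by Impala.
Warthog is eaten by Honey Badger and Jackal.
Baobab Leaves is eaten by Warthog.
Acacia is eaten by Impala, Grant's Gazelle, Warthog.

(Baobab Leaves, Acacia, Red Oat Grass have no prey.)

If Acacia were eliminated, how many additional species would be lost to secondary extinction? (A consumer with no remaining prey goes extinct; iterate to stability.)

1

Remove Acacia.
Round 1: Grant's Gazelle (all prey gone) → extinct.
No further losses. Total secondary extinctions: 1.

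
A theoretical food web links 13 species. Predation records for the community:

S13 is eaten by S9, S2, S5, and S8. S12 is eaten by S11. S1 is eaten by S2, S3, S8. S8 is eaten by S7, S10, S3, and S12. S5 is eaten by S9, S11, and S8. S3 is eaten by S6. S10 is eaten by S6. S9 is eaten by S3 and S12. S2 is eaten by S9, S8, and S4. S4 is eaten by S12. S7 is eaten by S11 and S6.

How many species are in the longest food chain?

5 species

One longest chain: S13 → S2 → S8 → S7 → S11.
It has 5 species and 4 links.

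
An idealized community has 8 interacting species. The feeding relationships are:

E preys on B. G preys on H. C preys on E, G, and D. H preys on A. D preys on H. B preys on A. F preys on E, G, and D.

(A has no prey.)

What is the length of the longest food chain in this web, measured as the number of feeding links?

3 links

One longest chain: A → B → E → C.
It has 4 species and 3 links.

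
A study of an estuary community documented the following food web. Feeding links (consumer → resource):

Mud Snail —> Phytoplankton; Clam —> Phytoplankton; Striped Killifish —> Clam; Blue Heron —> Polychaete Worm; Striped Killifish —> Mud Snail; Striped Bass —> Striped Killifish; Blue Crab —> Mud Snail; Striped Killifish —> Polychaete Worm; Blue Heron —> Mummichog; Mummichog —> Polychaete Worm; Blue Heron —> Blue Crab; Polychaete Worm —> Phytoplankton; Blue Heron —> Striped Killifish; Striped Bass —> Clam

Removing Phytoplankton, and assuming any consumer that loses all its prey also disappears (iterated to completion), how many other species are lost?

8

Remove Phytoplankton.
Round 1: Polychaete Worm (all prey gone), Mud Snail (all prey gone), Clam (all prey gone) → extinct.
Round 2: Striped Killifish (all prey gone), Blue Crab (all prey gone), Mummichog (all prey gone) → extinct.
Round 3: Blue Heron (all prey gone), Striped Bass (all prey gone) → extinct.
No further losses. Total secondary extinctions: 8.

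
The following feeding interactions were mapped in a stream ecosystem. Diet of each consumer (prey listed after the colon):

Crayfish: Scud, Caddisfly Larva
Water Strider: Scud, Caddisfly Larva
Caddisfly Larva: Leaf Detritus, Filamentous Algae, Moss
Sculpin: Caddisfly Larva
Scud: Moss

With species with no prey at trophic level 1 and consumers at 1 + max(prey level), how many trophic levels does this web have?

3

Basal resources (level 1): Leaf Detritus, Filamentous Algae, Moss.
Moss → Scud → Water Strider gives Water Strider level 3.
No species has a prey at level 3, so no species reaches level 4.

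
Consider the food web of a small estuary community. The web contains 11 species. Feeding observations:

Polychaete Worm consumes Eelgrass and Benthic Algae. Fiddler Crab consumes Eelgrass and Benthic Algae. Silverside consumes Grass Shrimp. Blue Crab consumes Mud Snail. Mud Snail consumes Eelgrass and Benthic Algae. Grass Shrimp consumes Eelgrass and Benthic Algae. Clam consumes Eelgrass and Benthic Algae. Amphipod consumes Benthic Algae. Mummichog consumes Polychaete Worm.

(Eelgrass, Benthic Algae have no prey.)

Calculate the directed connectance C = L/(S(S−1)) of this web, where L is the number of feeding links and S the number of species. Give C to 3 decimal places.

C = 0.127

The web has S = 11 species and L = 14 feeding links.
C = L / (S(S−1)) = 14 / 110 = 0.1273 ≈ 0.127.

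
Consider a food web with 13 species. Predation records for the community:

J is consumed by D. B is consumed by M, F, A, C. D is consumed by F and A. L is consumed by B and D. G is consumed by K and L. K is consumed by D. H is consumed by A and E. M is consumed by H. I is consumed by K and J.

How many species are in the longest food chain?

One longest chain: G → L → B → M → H → A.
It has 6 species and 5 links.

6 species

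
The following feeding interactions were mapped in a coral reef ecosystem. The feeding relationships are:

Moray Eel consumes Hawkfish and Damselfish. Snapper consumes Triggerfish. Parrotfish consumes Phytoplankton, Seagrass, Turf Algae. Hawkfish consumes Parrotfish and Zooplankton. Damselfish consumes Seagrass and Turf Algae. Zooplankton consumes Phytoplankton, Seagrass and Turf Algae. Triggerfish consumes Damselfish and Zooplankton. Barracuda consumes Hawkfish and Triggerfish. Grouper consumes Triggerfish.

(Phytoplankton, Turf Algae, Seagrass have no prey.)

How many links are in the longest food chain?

3 links

One longest chain: Turf Algae → Damselfish → Triggerfish → Barracuda.
It has 4 species and 3 links.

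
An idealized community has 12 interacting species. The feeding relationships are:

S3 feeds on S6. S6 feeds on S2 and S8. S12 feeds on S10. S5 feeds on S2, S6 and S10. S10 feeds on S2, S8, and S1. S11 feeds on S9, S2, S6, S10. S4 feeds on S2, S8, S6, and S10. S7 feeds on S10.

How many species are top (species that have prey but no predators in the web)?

6

Top species (has prey, but nothing eats it): S5, S12, S4, S11, S7, S3.
Count: 6.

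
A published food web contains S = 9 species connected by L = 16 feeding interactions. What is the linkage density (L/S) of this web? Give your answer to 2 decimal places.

There are L = 16 links among S = 9 species.
L/S = 16/9 = 1.7778 ≈ 1.78.

L/S = 1.78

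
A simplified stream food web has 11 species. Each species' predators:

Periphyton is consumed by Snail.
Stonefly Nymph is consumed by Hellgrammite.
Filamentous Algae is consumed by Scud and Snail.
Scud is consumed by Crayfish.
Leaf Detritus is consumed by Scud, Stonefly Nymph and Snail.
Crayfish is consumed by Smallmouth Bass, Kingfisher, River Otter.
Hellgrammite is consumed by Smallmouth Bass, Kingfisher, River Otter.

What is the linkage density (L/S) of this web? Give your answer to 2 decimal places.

L/S = 1.27

There are L = 14 links among S = 11 species.
L/S = 14/11 = 1.2727 ≈ 1.27.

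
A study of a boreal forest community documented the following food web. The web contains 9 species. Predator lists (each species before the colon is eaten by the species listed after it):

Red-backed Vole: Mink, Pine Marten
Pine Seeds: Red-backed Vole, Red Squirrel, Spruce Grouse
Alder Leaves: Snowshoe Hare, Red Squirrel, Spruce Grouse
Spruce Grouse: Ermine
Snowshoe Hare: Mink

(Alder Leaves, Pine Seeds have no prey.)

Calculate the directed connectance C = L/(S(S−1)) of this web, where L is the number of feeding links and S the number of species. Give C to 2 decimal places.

The web has S = 9 species and L = 10 feeding links.
C = L / (S(S−1)) = 10 / 72 = 0.1389 ≈ 0.14.

C = 0.14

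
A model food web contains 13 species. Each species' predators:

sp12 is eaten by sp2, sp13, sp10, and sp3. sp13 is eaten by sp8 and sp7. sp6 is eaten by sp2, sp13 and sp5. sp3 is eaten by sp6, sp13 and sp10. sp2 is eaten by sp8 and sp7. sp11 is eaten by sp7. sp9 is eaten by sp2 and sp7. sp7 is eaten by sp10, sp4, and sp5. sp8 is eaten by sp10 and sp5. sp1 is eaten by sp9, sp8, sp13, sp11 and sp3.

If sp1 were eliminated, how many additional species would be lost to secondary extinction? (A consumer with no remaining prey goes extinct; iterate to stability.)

Remove sp1.
Round 1: sp11 (all prey gone), sp9 (all prey gone) → extinct.
No further losses. Total secondary extinctions: 2.

2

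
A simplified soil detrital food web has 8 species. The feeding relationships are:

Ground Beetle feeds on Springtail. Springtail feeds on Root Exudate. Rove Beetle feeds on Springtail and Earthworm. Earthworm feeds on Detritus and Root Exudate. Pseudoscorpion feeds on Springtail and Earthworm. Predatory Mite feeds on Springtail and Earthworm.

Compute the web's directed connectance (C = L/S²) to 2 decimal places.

The web has S = 8 species and L = 10 feeding links.
C = L / S² = 10 / 64 = 0.1562 ≈ 0.16.

C = 0.16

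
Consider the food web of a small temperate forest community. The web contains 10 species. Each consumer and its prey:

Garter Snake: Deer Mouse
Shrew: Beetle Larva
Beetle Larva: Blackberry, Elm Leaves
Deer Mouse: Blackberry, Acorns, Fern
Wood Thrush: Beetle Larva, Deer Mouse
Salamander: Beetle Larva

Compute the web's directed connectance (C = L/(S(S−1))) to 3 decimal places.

C = 0.111

The web has S = 10 species and L = 10 feeding links.
C = L / (S(S−1)) = 10 / 90 = 0.1111 ≈ 0.111.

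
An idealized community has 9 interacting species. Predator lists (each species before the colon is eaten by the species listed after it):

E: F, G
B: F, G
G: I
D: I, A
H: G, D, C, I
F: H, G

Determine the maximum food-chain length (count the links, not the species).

One longest chain: E → F → H → G → I.
It has 5 species and 4 links.

4 links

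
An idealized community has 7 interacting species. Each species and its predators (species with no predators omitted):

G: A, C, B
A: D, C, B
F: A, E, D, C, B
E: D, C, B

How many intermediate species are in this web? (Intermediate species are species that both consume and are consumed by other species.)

2

Intermediate species (has both prey and predators): A, E.
Count: 2.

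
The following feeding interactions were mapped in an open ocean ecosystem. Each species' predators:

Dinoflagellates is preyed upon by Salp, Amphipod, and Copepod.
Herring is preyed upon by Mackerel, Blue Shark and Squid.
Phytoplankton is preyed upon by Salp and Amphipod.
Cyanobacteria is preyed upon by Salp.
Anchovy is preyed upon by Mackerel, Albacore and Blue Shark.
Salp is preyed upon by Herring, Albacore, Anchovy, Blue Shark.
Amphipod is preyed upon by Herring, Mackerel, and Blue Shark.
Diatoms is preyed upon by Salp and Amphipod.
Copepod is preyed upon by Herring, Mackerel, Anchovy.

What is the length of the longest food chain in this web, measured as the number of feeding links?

One longest chain: Dinoflagellates → Copepod → Herring → Mackerel.
It has 4 species and 3 links.

3 links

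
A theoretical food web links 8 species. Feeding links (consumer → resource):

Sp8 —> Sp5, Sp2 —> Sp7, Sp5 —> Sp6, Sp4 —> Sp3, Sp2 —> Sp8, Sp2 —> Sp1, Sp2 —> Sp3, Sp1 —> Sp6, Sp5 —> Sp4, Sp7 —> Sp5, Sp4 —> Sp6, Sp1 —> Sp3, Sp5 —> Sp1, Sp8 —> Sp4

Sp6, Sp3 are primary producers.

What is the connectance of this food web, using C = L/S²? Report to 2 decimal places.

C = 0.22

The web has S = 8 species and L = 14 feeding links.
C = L / S² = 14 / 64 = 0.2188 ≈ 0.22.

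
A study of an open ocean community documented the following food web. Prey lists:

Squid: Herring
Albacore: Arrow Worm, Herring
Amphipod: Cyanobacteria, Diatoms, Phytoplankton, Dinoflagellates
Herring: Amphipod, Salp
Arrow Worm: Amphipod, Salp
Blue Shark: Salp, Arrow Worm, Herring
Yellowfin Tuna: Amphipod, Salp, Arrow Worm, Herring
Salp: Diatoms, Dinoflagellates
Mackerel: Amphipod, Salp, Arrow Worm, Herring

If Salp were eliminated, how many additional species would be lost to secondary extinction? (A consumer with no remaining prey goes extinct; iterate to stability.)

Remove Salp.
Every predator of it retains at least one other prey: Arrow Worm still has Amphipod; Herring still has Amphipod; Yellowfin Tuna still has Amphipod, Arrow Worm, Herring; Blue Shark still has Arrow Worm, Herring; Mackerel still has Amphipod, Arrow Worm, Herring.
No consumer loses all prey, so no secondary extinctions occur.

0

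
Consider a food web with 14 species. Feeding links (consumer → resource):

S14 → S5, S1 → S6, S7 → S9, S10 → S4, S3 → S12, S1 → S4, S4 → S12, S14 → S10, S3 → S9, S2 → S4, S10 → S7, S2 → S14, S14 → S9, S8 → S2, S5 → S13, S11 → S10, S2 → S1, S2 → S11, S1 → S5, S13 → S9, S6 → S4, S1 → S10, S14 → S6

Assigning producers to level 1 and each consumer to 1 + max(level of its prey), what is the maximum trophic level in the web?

6

Producers (level 1): S12, S9.
S9 → S13 → S5 → S1 → S2 → S8 gives S8 level 6.
No species has a prey at level 6, so no species reaches level 7.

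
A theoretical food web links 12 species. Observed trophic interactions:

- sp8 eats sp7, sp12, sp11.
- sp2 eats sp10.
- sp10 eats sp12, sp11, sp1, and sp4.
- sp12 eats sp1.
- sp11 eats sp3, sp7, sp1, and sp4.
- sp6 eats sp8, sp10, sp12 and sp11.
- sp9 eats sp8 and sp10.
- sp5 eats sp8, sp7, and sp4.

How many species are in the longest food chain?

One longest chain: sp1 → sp11 → sp10 → sp2.
It has 4 species and 3 links.

4 species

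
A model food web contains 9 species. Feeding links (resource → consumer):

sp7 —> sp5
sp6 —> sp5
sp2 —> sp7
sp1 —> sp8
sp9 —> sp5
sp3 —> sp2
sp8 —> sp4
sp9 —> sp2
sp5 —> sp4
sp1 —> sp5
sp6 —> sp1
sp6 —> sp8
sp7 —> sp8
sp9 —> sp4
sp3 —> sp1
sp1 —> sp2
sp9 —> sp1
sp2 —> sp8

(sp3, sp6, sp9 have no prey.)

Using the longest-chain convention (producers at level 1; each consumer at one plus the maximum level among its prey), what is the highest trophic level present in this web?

6

Producers (level 1): sp3, sp6, sp9.
sp3 → sp1 → sp2 → sp7 → sp5 → sp4 gives sp4 level 6.
No species has a prey at level 6, so no species reaches level 7.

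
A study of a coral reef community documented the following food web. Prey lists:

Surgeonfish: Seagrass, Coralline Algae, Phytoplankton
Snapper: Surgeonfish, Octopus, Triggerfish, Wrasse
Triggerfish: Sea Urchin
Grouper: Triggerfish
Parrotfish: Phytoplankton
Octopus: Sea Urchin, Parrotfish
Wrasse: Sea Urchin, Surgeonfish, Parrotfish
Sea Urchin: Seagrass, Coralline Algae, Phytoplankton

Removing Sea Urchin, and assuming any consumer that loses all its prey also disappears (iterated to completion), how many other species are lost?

Remove Sea Urchin.
Round 1: Triggerfish (all prey gone) → extinct.
Round 2: Grouper (all prey gone) → extinct.
No further losses. Total secondary extinctions: 2.

2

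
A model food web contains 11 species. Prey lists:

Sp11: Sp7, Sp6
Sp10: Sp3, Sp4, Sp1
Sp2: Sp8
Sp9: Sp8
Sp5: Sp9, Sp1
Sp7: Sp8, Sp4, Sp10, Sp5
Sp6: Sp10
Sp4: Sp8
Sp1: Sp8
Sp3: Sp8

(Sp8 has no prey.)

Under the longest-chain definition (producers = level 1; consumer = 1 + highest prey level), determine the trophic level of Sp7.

Trophic level 4

Sp8 is a producer → level 1.
Sp3 eats Sp8 → level 2.
Sp10 eats Sp3 (level 2); other prey at levels: Sp4 2, Sp1 2 → level 3.
Sp7 eats Sp10 (level 3); other prey at levels: Sp8 1, Sp4 2, Sp5 3 → level 4.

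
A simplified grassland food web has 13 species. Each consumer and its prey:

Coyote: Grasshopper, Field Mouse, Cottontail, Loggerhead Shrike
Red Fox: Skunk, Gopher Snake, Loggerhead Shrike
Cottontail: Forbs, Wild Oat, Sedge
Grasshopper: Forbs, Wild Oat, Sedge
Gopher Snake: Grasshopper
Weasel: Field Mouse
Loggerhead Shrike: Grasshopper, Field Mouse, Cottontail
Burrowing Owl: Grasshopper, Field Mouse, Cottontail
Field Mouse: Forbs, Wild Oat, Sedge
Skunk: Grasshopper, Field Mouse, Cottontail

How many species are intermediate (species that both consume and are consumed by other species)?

6

Intermediate species (has both prey and predators): Grasshopper, Field Mouse, Cottontail, Skunk, Gopher Snake, Loggerhead Shrike.
Count: 6.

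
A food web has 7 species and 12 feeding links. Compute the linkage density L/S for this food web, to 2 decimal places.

L/S = 1.71

There are L = 12 links among S = 7 species.
L/S = 12/7 = 1.7143 ≈ 1.71.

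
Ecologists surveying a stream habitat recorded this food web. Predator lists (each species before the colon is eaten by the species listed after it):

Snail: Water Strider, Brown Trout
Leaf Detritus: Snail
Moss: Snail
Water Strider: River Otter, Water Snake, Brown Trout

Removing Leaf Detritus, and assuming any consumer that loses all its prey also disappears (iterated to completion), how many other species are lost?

0

Remove Leaf Detritus.
Every predator of it retains at least one other prey: Snail still has Moss.
No consumer loses all prey, so no secondary extinctions occur.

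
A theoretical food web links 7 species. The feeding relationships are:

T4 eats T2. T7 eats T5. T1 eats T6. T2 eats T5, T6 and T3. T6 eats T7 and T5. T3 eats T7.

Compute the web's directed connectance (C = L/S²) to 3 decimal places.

The web has S = 7 species and L = 9 feeding links.
C = L / S² = 9 / 49 = 0.1837 ≈ 0.184.

C = 0.184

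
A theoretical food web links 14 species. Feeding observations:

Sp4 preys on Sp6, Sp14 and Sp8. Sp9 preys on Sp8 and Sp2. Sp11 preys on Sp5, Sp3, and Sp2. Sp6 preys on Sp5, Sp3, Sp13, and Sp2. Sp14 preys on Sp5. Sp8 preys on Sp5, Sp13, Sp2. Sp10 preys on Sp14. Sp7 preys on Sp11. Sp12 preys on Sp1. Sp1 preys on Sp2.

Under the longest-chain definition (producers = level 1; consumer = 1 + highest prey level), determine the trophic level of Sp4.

Sp2 is a producer → level 1.
Sp6 eats Sp2 (level 1); other prey at levels: Sp3 1, Sp5 1, Sp13 1 → level 2.
Sp4 eats Sp6 (level 2); other prey at levels: Sp8 2, Sp14 2 → level 3.

Trophic level 3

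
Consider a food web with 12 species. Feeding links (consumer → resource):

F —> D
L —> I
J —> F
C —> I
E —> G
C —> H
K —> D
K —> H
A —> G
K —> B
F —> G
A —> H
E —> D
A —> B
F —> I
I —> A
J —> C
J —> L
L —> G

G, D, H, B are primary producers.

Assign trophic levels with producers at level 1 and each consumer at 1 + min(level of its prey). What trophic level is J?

G is a producer → level 1.
L eats G → level 2.
J eats L → level 3.
No prey of J is below level 2, so 3 is the minimum.

Trophic level 3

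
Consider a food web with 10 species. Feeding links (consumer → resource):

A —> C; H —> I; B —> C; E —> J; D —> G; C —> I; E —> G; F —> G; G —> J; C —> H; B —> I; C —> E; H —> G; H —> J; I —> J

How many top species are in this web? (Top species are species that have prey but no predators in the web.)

Top species (has prey, but nothing eats it): D, F, B, A.
Count: 4.

4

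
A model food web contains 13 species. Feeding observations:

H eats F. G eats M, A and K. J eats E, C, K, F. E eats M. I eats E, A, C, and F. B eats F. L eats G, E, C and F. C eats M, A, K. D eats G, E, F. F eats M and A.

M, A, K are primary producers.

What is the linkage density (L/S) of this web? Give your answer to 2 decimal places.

L/S = 2.00

There are L = 26 links among S = 13 species.
L/S = 26/13 = 2.0000 ≈ 2.00.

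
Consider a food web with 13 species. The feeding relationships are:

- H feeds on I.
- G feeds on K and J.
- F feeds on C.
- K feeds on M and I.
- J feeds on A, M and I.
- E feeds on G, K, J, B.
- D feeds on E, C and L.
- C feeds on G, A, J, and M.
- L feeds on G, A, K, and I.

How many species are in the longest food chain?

5 species

One longest chain: M → K → G → L → D.
It has 5 species and 4 links.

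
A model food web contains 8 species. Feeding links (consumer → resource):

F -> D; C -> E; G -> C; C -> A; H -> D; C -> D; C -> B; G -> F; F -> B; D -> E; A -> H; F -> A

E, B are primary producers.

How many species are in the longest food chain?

6 species

One longest chain: E → D → H → A → F → G.
It has 6 species and 5 links.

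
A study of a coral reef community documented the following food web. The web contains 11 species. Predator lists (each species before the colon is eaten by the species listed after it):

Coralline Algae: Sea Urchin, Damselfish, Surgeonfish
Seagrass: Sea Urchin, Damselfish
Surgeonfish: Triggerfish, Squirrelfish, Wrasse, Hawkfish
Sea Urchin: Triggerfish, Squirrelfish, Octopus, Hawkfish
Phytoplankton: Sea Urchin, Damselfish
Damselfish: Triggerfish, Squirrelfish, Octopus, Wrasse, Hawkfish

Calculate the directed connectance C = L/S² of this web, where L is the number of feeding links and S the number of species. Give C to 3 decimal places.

C = 0.165

The web has S = 11 species and L = 20 feeding links.
C = L / S² = 20 / 121 = 0.1653 ≈ 0.165.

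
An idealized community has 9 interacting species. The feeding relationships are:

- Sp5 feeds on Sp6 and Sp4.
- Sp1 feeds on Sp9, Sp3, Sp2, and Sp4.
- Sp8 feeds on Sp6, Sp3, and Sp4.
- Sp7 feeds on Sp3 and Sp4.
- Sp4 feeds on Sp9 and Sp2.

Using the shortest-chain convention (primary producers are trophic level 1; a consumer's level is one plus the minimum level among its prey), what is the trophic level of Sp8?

Sp3 is a producer → level 1.
Sp8 eats Sp3 → level 2.

Trophic level 2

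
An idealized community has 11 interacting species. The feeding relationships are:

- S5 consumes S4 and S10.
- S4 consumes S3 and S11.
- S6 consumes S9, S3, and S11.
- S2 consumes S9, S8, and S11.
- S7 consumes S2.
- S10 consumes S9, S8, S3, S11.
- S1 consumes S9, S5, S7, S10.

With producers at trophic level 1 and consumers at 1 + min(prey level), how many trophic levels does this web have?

3

Producers (level 1): S9, S8, S11, S3.
Following each consumer down to its lowest-level prey: S9 → S2 → S7 (levels 1 through 3).
All prey of S7 (S2 2) are at level 2 or above, so S7 is at level 1 + 2 = 3.
Every consumer has at least one prey at level 2 or below, so none exceeds level 3.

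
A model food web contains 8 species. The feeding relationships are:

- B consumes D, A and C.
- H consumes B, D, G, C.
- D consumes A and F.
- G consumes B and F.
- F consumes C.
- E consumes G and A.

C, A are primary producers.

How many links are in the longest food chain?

5 links

One longest chain: C → F → D → B → G → H.
It has 6 species and 5 links.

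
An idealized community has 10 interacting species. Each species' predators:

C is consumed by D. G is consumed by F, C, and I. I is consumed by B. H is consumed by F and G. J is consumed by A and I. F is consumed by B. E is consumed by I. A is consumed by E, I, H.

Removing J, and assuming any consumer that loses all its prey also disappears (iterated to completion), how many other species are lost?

Remove J.
Round 1: A (all prey gone) → extinct.
Round 2: H (all prey gone), E (all prey gone) → extinct.
Round 3: G (all prey gone) → extinct.
Round 4: F (all prey gone), I (all prey gone), C (all prey gone) → extinct.
Round 5: D (all prey gone), B (all prey gone) → extinct.
No further losses. Total secondary extinctions: 9.

9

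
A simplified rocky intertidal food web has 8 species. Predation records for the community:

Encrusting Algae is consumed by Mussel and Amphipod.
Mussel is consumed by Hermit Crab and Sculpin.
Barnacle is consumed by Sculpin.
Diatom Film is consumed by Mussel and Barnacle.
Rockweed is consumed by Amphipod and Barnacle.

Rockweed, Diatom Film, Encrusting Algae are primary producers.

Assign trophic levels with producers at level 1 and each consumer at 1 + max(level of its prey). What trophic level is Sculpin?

Diatom Film is a producer → level 1.
Mussel eats Diatom Film (level 1); other prey at levels: Encrusting Algae 1 → level 2.
Sculpin eats Mussel (level 2); other prey at levels: Barnacle 2 → level 3.

Trophic level 3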